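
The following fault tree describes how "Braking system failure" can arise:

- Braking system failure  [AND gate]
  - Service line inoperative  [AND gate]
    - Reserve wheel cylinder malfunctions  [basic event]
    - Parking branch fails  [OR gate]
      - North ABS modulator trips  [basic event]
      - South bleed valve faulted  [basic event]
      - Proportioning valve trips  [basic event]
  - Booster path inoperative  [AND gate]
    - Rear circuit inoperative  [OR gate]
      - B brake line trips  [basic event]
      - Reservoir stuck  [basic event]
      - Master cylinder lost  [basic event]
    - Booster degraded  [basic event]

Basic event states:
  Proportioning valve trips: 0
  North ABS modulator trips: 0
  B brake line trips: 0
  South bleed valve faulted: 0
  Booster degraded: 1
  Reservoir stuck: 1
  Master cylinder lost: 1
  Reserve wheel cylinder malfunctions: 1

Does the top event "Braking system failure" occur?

Parking branch fails [OR]: North ABS modulator trips=not, South bleed valve faulted=not, Proportioning valve trips=not → no input occurs → does not occur.
Service line inoperative [AND]: Reserve wheel cylinder malfunctions=occurs, Parking branch fails=not → not all inputs occur → does not occur.
Rear circuit inoperative [OR]: B brake line trips=not, Reservoir stuck=occurs, Master cylinder lost=occurs → at least one input occurs → occurs.
Booster path inoperative [AND]: Rear circuit inoperative=occurs, Booster degraded=occurs → all inputs occur → occurs.
Braking system failure [AND]: Service line inoperative=not, Booster path inoperative=occurs → not all inputs occur → does not occur.

No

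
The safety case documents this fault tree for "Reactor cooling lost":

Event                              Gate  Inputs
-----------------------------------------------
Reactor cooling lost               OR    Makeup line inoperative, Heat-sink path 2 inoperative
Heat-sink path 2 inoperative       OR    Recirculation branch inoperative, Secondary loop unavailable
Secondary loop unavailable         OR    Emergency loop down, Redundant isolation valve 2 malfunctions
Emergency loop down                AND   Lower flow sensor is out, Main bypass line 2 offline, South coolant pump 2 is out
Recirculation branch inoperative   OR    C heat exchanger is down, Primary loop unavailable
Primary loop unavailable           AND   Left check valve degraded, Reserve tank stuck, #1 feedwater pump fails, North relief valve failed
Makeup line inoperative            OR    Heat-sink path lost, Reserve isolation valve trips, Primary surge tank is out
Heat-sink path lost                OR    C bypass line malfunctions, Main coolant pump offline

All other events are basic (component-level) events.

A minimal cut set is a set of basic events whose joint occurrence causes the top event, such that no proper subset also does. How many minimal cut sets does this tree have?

Heat-sink path lost [OR]: union of children's cut sets → 2 cut set(s).
Makeup line inoperative [OR]: union of children's cut sets → 4 cut set(s).
Primary loop unavailable [AND]: one cut set from each child combined → 1 × 1 × 1 × 1 = 1 cut set(s).
Recirculation branch inoperative [OR]: union of children's cut sets → 2 cut set(s).
Emergency loop down [AND]: one cut set from each child combined → 1 × 1 × 1 = 1 cut set(s).
Secondary loop unavailable [OR]: union of children's cut sets → 2 cut set(s).
Heat-sink path 2 inoperative [OR]: union of children's cut sets → 4 cut set(s).
Reactor cooling lost [OR]: union of children's cut sets → 8 cut set(s).
Minimal cut sets: {C bypass line malfunctions}; {Main coolant pump offline}; {Reserve isolation valve trips}; {Primary surge tank is out}; {C heat exchanger is down}; {#1 feedwater pump fails, Left check valve degraded, North relief valve failed, Reserve tank stuck}; {Lower flow sensor is out, Main bypass line 2 offline, South coolant pump 2 is out}; {Redundant isolation valve 2 malfunctions}.

8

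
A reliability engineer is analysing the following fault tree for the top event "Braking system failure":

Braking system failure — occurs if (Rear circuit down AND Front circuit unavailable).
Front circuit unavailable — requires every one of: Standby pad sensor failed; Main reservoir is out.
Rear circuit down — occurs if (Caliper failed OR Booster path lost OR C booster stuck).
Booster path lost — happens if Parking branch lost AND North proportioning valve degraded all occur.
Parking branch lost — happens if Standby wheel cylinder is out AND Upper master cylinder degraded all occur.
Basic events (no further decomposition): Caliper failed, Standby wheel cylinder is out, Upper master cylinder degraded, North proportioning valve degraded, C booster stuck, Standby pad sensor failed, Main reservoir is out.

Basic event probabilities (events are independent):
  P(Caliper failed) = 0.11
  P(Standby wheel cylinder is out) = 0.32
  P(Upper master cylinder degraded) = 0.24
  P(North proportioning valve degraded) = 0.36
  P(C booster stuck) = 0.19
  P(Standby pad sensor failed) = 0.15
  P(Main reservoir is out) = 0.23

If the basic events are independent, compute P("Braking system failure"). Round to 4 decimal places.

0.0103

P(Parking branch lost) [AND] = 0.32 × 0.24 = 0.076800
P(Booster path lost) [AND] = 0.076800 × 0.36 = 0.027648
P(Rear circuit down) [OR] = 1 − (1−0.11) × (1−0.027648) × (1−0.19) = 0.299031
P(Front circuit unavailable) [AND] = 0.15 × 0.23 = 0.034500
P(Braking system failure) [AND] = 0.299031 × 0.034500 = 0.010317
Rounded to 4 decimal places: P(Braking system failure) ≈ 0.0103.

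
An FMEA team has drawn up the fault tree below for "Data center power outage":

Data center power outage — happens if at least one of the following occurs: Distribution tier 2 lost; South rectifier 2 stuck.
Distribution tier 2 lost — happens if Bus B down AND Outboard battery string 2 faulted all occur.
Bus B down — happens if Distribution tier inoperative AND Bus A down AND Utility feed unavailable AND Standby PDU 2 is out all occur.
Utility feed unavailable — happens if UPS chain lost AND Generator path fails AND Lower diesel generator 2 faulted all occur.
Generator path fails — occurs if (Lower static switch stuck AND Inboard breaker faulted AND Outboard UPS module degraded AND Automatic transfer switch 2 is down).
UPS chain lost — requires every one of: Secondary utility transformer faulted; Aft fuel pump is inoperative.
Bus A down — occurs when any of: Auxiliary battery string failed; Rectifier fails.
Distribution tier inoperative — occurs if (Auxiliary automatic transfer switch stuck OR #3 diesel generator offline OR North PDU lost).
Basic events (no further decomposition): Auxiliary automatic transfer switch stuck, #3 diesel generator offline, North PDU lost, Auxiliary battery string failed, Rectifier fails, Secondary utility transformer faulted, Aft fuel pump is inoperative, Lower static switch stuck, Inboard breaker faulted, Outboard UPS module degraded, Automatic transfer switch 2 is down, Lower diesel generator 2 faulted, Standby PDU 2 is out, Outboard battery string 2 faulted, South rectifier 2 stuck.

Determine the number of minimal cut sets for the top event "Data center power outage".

7

Distribution tier inoperative [OR]: union of children's cut sets → 3 cut set(s).
Bus A down [OR]: union of children's cut sets → 2 cut set(s).
UPS chain lost [AND]: one cut set from each child combined → 1 × 1 = 1 cut set(s).
Generator path fails [AND]: one cut set from each child combined → 1 × 1 × 1 × 1 = 1 cut set(s).
Utility feed unavailable [AND]: one cut set from each child combined → 1 × 1 × 1 = 1 cut set(s).
Bus B down [AND]: one cut set from each child combined → 3 × 2 × 1 × 1 = 6 cut set(s).
Distribution tier 2 lost [AND]: one cut set from each child combined → 6 × 1 = 6 cut set(s).
Data center power outage [OR]: union of children's cut sets → 7 cut set(s).
Minimal cut sets: {Aft fuel pump is inoperative, Automatic transfer switch 2 is down, Auxiliary automatic transfer switch stuck, Auxiliary battery string failed, Inboard breaker faulted, Lower diesel generator 2 faulted, Lower static switch stuck, Outboard UPS module degraded, Outboard battery string 2 faulted, Secondary utility transformer faulted, Standby PDU 2 is out}; {Aft fuel pump is inoperative, Automatic transfer switch 2 is down, Auxiliary automatic transfer switch stuck, Inboard breaker faulted, Lower diesel generator 2 faulted, Lower static switch stuck, Outboard UPS module degraded, Outboard battery string 2 faulted, Rectifier fails, Secondary utility transformer faulted, Standby PDU 2 is out}; {#3 diesel generator offline, Aft fuel pump is inoperative, Automatic transfer switch 2 is down, Auxiliary battery string failed, Inboard breaker faulted, Lower diesel generator 2 faulted, Lower static switch stuck, Outboard UPS module degraded, Outboard battery string 2 faulted, Secondary utility transformer faulted, Standby PDU 2 is out}; {#3 diesel generator offline, Aft fuel pump is inoperative, Automatic transfer switch 2 is down, Inboard breaker faulted, Lower diesel generator 2 faulted, Lower static switch stuck, Outboard UPS module degraded, Outboard battery string 2 faulted, Rectifier fails, Secondary utility transformer faulted, Standby PDU 2 is out}; {Aft fuel pump is inoperative, Automatic transfer switch 2 is down, Auxiliary battery string failed, Inboard breaker faulted, Lower diesel generator 2 faulted, Lower static switch stuck, North PDU lost, Outboard UPS module degraded, Outboard battery string 2 faulted, Secondary utility transformer faulted, Standby PDU 2 is out}; {Aft fuel pump is inoperative, Automatic transfer switch 2 is down, Inboard breaker faulted, Lower diesel generator 2 faulted, Lower static switch stuck, North PDU lost, Outboard UPS module degraded, Outboard battery string 2 faulted, Rectifier fails, Secondary utility transformer faulted, Standby PDU 2 is out}; {South rectifier 2 stuck}.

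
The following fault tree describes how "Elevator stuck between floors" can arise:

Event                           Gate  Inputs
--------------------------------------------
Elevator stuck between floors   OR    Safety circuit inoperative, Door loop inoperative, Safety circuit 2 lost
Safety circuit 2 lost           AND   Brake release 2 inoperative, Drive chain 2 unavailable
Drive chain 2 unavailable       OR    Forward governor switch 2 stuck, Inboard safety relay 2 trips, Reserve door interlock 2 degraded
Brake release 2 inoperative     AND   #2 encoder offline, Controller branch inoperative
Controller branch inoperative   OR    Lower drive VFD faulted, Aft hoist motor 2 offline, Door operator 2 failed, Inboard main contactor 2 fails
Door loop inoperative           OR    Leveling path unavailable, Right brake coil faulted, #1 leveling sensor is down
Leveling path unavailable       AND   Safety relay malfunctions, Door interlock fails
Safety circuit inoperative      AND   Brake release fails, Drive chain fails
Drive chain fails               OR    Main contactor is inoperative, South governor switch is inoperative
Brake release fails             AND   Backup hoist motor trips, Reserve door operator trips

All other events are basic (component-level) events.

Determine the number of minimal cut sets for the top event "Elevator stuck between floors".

Brake release fails [AND]: one cut set from each child combined → 1 × 1 = 1 cut set(s).
Drive chain fails [OR]: union of children's cut sets → 2 cut set(s).
Safety circuit inoperative [AND]: one cut set from each child combined → 1 × 2 = 2 cut set(s).
Leveling path unavailable [AND]: one cut set from each child combined → 1 × 1 = 1 cut set(s).
Door loop inoperative [OR]: union of children's cut sets → 3 cut set(s).
Controller branch inoperative [OR]: union of children's cut sets → 4 cut set(s).
Brake release 2 inoperative [AND]: one cut set from each child combined → 1 × 4 = 4 cut set(s).
Drive chain 2 unavailable [OR]: union of children's cut sets → 3 cut set(s).
Safety circuit 2 lost [AND]: one cut set from each child combined → 4 × 3 = 12 cut set(s).
Elevator stuck between floors [OR]: union of children's cut sets → 17 cut set(s).

17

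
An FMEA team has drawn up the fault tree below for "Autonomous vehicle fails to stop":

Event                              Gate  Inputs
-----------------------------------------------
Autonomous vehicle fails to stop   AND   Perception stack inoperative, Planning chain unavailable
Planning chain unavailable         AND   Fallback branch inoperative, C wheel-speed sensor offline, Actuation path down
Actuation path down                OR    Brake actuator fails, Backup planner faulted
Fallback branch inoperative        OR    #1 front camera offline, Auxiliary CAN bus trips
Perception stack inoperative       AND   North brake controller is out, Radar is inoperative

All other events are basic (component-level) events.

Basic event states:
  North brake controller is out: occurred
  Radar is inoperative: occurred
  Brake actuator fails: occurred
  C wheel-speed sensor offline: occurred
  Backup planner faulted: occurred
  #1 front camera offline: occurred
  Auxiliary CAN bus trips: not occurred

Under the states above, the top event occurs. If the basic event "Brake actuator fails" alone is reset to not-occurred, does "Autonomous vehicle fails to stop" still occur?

Counterfactual: set "Brake actuator fails" to not occurred.
Perception stack inoperative [AND]: North brake controller is out=occurs, Radar is inoperative=occurs → all inputs occur → occurs.
Fallback branch inoperative [OR]: #1 front camera offline=occurs, Auxiliary CAN bus trips=not → at least one input occurs → occurs.
Actuation path down [OR]: Brake actuator fails=not, Backup planner faulted=occurs → at least one input occurs → occurs.
Planning chain unavailable [AND]: Fallback branch inoperative=occurs, C wheel-speed sensor offline=occurs, Actuation path down=occurs → all inputs occur → occurs.
Autonomous vehicle fails to stop [AND]: Perception stack inoperative=occurs, Planning chain unavailable=occurs → all inputs occur → occurs.

Yes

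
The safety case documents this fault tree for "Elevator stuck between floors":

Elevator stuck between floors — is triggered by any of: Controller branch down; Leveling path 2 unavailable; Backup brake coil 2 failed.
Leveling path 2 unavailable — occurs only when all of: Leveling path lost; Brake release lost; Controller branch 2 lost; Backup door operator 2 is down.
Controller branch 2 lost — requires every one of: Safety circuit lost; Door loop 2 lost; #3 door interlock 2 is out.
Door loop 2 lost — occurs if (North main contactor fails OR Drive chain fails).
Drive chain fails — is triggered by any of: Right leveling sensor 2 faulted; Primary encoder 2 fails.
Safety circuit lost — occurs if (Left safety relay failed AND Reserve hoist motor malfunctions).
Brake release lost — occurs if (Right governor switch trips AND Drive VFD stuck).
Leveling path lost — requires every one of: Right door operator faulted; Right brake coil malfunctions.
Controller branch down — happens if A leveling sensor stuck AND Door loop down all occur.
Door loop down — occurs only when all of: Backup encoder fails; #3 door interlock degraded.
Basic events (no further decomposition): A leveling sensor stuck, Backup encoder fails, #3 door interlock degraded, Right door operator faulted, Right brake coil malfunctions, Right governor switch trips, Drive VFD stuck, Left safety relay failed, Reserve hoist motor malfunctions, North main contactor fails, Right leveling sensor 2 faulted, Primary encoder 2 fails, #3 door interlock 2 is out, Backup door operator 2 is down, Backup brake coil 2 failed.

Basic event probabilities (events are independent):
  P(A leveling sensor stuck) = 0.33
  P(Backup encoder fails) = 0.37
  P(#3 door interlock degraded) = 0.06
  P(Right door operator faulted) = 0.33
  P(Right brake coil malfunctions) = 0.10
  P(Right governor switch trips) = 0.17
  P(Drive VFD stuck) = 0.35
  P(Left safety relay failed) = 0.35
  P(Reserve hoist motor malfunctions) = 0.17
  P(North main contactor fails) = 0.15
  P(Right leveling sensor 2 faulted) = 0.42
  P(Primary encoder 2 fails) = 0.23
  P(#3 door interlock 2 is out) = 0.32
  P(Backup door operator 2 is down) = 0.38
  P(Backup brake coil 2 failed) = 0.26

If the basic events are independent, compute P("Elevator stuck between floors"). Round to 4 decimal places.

P(Door loop down) [AND] = 0.37 × 0.06 = 0.022200
P(Controller branch down) [AND] = 0.33 × 0.022200 = 0.007326
P(Leveling path lost) [AND] = 0.33 × 0.10 = 0.033000
P(Brake release lost) [AND] = 0.17 × 0.35 = 0.059500
P(Safety circuit lost) [AND] = 0.35 × 0.17 = 0.059500
P(Drive chain fails) [OR] = 1 − (1−0.42) × (1−0.23) = 0.553400
P(Door loop 2 lost) [OR] = 1 − (1−0.15) × (1−0.553400) = 0.620390
P(Controller branch 2 lost) [AND] = 0.059500 × 0.620390 × 0.32 = 0.011812
P(Leveling path 2 unavailable) [AND] = 0.033000 × 0.059500 × 0.011812 × 0.38 = 0.000009
P(Elevator stuck between floors) [OR] = 1 − (1−0.007326) × (1−0.000009) × (1−0.26) = 0.265428
Rounded to 4 decimal places: P(Elevator stuck between floors) ≈ 0.2654.

0.2654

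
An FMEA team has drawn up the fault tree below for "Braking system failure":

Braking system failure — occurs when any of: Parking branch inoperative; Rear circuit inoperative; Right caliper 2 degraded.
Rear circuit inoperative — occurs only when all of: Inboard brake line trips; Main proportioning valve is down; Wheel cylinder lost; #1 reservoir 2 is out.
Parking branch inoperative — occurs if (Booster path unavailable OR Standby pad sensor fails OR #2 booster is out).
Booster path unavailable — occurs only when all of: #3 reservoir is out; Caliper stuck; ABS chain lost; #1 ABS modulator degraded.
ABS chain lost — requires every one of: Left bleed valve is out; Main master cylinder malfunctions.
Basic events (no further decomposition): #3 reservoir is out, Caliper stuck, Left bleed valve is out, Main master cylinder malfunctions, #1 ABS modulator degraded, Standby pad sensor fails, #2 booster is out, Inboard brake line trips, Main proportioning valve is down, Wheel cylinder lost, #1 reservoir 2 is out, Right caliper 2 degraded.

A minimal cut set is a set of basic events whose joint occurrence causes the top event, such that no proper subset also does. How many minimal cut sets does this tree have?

ABS chain lost [AND]: one cut set from each child combined → 1 × 1 = 1 cut set(s).
Booster path unavailable [AND]: one cut set from each child combined → 1 × 1 × 1 × 1 = 1 cut set(s).
Parking branch inoperative [OR]: union of children's cut sets → 3 cut set(s).
Rear circuit inoperative [AND]: one cut set from each child combined → 1 × 1 × 1 × 1 = 1 cut set(s).
Braking system failure [OR]: union of children's cut sets → 5 cut set(s).
Minimal cut sets: {#1 ABS modulator degraded, #3 reservoir is out, Caliper stuck, Left bleed valve is out, Main master cylinder malfunctions}; {Standby pad sensor fails}; {#2 booster is out}; {#1 reservoir 2 is out, Inboard brake line trips, Main proportioning valve is down, Wheel cylinder lost}; {Right caliper 2 degraded}.

5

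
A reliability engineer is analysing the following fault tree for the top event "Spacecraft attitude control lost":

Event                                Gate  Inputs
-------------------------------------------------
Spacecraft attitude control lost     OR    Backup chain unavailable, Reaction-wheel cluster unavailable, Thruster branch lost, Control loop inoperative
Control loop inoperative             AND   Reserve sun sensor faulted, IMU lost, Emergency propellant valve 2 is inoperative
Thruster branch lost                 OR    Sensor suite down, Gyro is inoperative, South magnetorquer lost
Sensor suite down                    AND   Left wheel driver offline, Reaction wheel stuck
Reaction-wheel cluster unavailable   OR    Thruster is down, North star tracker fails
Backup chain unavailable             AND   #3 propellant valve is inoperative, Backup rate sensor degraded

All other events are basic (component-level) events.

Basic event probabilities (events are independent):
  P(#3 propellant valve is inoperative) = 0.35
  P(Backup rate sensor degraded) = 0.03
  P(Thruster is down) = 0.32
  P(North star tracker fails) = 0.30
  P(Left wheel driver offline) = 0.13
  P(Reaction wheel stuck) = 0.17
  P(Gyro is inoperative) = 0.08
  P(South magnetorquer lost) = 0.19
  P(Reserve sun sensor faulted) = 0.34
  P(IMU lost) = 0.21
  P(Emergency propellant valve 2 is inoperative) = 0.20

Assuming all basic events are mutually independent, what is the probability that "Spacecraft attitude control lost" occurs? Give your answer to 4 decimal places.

P(Backup chain unavailable) [AND] = 0.35 × 0.03 = 0.010500
P(Reaction-wheel cluster unavailable) [OR] = 1 − (1−0.32) × (1−0.30) = 0.524000
P(Sensor suite down) [AND] = 0.13 × 0.17 = 0.022100
P(Thruster branch lost) [OR] = 1 − (1−0.022100) × (1−0.08) × (1−0.19) = 0.271269
P(Control loop inoperative) [AND] = 0.34 × 0.21 × 0.20 = 0.014280
P(Spacecraft attitude control lost) [OR] = 1 − (1−0.010500) × (1−0.524000) × (1−0.271269) × (1−0.014280) = 0.661668
Rounded to 4 decimal places: P(Spacecraft attitude control lost) ≈ 0.6617.

0.6617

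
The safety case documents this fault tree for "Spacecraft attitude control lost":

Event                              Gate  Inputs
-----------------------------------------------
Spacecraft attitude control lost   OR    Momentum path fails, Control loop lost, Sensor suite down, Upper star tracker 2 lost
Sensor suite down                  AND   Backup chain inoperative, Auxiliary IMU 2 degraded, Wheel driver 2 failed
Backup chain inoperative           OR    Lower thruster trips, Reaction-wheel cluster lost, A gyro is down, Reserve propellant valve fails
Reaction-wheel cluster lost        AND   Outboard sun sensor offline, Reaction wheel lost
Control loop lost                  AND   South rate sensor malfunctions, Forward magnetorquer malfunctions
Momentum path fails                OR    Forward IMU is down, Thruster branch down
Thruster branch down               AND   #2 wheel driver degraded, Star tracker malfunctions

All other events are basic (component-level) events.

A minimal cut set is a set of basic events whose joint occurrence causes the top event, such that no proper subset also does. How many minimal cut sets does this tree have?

8

Thruster branch down [AND]: one cut set from each child combined → 1 × 1 = 1 cut set(s).
Momentum path fails [OR]: union of children's cut sets → 2 cut set(s).
Control loop lost [AND]: one cut set from each child combined → 1 × 1 = 1 cut set(s).
Reaction-wheel cluster lost [AND]: one cut set from each child combined → 1 × 1 = 1 cut set(s).
Backup chain inoperative [OR]: union of children's cut sets → 4 cut set(s).
Sensor suite down [AND]: one cut set from each child combined → 4 × 1 × 1 = 4 cut set(s).
Spacecraft attitude control lost [OR]: union of children's cut sets → 8 cut set(s).
Minimal cut sets: {Forward IMU is down}; {#2 wheel driver degraded, Star tracker malfunctions}; {Forward magnetorquer malfunctions, South rate sensor malfunctions}; {Auxiliary IMU 2 degraded, Lower thruster trips, Wheel driver 2 failed}; {Auxiliary IMU 2 degraded, Outboard sun sensor offline, Reaction wheel lost, Wheel driver 2 failed}; {A gyro is down, Auxiliary IMU 2 degraded, Wheel driver 2 failed}; {Auxiliary IMU 2 degraded, Reserve propellant valve fails, Wheel driver 2 failed}; {Upper star tracker 2 lost}.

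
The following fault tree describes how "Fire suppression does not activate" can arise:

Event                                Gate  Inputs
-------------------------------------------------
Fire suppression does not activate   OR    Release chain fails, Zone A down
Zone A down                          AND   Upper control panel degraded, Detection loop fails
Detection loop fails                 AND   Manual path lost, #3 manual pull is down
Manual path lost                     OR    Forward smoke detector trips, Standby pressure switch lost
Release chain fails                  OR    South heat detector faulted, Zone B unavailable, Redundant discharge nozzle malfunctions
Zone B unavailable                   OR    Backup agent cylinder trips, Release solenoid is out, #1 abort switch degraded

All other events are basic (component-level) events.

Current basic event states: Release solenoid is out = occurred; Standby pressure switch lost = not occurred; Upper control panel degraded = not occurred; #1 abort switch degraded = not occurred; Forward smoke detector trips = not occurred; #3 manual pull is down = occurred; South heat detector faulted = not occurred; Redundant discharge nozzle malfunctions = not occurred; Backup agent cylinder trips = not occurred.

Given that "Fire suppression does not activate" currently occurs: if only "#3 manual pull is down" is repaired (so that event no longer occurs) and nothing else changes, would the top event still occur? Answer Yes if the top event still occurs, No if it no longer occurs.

Counterfactual: set "#3 manual pull is down" to not occurred.
Zone B unavailable [OR]: Backup agent cylinder trips=not, Release solenoid is out=occurs, #1 abort switch degraded=not → at least one input occurs → occurs.
Release chain fails [OR]: South heat detector faulted=not, Zone B unavailable=occurs, Redundant discharge nozzle malfunctions=not → at least one input occurs → occurs.
Manual path lost [OR]: Forward smoke detector trips=not, Standby pressure switch lost=not → no input occurs → does not occur.
Detection loop fails [AND]: Manual path lost=not, #3 manual pull is down=not → not all inputs occur → does not occur.
Zone A down [AND]: Upper control panel degraded=not, Detection loop fails=not → not all inputs occur → does not occur.
Fire suppression does not activate [OR]: Release chain fails=occurs, Zone A down=not → at least one input occurs → occurs.

Yes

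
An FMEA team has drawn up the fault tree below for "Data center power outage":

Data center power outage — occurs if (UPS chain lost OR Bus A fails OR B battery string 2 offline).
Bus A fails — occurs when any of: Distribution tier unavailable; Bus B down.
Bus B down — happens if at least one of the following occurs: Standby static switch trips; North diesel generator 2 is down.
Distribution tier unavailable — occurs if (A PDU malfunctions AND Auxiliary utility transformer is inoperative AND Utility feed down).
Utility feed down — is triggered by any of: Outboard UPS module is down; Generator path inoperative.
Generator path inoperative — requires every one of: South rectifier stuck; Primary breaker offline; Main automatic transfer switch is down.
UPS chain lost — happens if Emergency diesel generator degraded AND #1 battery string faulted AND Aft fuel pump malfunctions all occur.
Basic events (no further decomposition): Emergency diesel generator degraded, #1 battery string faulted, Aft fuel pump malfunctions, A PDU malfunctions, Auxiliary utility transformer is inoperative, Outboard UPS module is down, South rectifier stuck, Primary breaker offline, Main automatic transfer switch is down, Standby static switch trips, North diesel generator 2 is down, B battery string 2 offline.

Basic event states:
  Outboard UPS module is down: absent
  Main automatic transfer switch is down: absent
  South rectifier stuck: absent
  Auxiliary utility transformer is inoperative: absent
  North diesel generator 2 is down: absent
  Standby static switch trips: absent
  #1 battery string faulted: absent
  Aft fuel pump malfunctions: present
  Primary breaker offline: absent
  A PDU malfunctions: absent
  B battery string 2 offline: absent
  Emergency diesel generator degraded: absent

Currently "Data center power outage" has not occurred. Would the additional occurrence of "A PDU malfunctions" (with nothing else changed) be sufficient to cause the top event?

No

Counterfactual: set "A PDU malfunctions" to occurred.
UPS chain lost [AND]: Emergency diesel generator degraded=not, #1 battery string faulted=not, Aft fuel pump malfunctions=occurs → not all inputs occur → does not occur.
Generator path inoperative [AND]: South rectifier stuck=not, Primary breaker offline=not, Main automatic transfer switch is down=not → not all inputs occur → does not occur.
Utility feed down [OR]: Outboard UPS module is down=not, Generator path inoperative=not → no input occurs → does not occur.
Distribution tier unavailable [AND]: A PDU malfunctions=occurs, Auxiliary utility transformer is inoperative=not, Utility feed down=not → not all inputs occur → does not occur.
Bus B down [OR]: Standby static switch trips=not, North diesel generator 2 is down=not → no input occurs → does not occur.
Bus A fails [OR]: Distribution tier unavailable=not, Bus B down=not → no input occurs → does not occur.
Data center power outage [OR]: UPS chain lost=not, Bus A fails=not, B battery string 2 offline=not → no input occurs → does not occur.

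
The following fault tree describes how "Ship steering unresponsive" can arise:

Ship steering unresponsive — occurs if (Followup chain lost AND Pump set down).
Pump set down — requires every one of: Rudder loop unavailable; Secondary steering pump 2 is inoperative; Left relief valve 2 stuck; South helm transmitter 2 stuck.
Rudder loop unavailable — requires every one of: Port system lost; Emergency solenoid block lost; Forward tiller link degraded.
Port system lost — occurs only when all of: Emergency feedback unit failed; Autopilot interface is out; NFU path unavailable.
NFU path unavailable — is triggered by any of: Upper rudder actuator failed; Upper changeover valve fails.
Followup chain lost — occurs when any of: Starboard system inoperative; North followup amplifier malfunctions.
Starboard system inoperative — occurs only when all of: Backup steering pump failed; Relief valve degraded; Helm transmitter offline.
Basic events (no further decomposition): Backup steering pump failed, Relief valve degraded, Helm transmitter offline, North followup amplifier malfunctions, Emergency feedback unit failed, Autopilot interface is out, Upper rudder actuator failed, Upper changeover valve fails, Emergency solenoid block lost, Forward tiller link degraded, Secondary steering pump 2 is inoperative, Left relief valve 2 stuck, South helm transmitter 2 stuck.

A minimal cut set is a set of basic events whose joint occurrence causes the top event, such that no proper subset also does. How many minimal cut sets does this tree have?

4

Starboard system inoperative [AND]: one cut set from each child combined → 1 × 1 × 1 = 1 cut set(s).
Followup chain lost [OR]: union of children's cut sets → 2 cut set(s).
NFU path unavailable [OR]: union of children's cut sets → 2 cut set(s).
Port system lost [AND]: one cut set from each child combined → 1 × 1 × 2 = 2 cut set(s).
Rudder loop unavailable [AND]: one cut set from each child combined → 2 × 1 × 1 = 2 cut set(s).
Pump set down [AND]: one cut set from each child combined → 2 × 1 × 1 × 1 = 2 cut set(s).
Ship steering unresponsive [AND]: one cut set from each child combined → 2 × 2 = 4 cut set(s).
Minimal cut sets: {Autopilot interface is out, Backup steering pump failed, Emergency feedback unit failed, Emergency solenoid block lost, Forward tiller link degraded, Helm transmitter offline, Left relief valve 2 stuck, Relief valve degraded, Secondary steering pump 2 is inoperative, South helm transmitter 2 stuck, Upper rudder actuator failed}; {Autopilot interface is out, Backup steering pump failed, Emergency feedback unit failed, Emergency solenoid block lost, Forward tiller link degraded, Helm transmitter offline, Left relief valve 2 stuck, Relief valve degraded, Secondary steering pump 2 is inoperative, South helm transmitter 2 stuck, Upper changeover valve fails}; {Autopilot interface is out, Emergency feedback unit failed, Emergency solenoid block lost, Forward tiller link degraded, Left relief valve 2 stuck, North followup amplifier malfunctions, Secondary steering pump 2 is inoperative, South helm transmitter 2 stuck, Upper rudder actuator failed}; {Autopilot interface is out, Emergency feedback unit failed, Emergency solenoid block lost, Forward tiller link degraded, Left relief valve 2 stuck, North followup amplifier malfunctions, Secondary steering pump 2 is inoperative, South helm transmitter 2 stuck, Upper changeover valve fails}.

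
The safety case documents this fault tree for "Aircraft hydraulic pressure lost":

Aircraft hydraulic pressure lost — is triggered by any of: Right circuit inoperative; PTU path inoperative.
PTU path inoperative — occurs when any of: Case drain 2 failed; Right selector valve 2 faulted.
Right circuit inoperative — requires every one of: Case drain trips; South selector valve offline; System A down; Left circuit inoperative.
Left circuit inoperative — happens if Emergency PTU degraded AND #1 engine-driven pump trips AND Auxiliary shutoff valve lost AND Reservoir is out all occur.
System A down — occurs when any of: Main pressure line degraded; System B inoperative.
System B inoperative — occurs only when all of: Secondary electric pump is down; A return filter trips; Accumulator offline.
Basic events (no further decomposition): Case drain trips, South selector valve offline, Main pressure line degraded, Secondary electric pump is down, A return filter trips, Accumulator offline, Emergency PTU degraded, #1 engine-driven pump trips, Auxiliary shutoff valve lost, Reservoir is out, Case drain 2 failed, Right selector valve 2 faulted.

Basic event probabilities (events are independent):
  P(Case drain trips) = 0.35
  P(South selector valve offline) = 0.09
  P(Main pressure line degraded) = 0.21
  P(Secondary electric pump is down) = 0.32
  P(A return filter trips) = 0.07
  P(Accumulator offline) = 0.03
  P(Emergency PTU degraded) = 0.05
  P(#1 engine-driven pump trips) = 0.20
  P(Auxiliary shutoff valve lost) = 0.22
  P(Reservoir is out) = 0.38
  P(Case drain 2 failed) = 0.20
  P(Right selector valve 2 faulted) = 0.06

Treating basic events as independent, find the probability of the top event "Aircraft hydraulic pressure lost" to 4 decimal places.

0.2480

P(System B inoperative) [AND] = 0.32 × 0.07 × 0.03 = 0.000672
P(System A down) [OR] = 1 − (1−0.21) × (1−0.000672) = 0.210531
P(Left circuit inoperative) [AND] = 0.05 × 0.20 × 0.22 × 0.38 = 0.000836
P(Right circuit inoperative) [AND] = 0.35 × 0.09 × 0.210531 × 0.000836 = 0.000006
P(PTU path inoperative) [OR] = 1 − (1−0.20) × (1−0.06) = 0.248000
P(Aircraft hydraulic pressure lost) [OR] = 1 − (1−0.000006) × (1−0.248000) = 0.248005
Rounded to 4 decimal places: P(Aircraft hydraulic pressure lost) ≈ 0.2480.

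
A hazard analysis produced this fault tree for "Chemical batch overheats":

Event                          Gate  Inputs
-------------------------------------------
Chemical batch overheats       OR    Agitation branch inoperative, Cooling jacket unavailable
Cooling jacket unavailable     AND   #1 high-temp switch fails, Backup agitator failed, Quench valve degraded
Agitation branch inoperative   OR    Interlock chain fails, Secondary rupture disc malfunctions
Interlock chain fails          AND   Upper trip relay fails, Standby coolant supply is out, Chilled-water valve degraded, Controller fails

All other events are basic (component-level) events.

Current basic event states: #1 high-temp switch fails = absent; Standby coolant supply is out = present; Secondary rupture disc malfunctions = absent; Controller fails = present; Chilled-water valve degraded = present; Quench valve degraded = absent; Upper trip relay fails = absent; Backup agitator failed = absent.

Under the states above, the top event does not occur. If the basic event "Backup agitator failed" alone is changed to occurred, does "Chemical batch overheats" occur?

No

Counterfactual: set "Backup agitator failed" to occurred.
Interlock chain fails [AND]: Upper trip relay fails=not, Standby coolant supply is out=occurs, Chilled-water valve degraded=occurs, Controller fails=occurs → not all inputs occur → does not occur.
Agitation branch inoperative [OR]: Interlock chain fails=not, Secondary rupture disc malfunctions=not → no input occurs → does not occur.
Cooling jacket unavailable [AND]: #1 high-temp switch fails=not, Backup agitator failed=occurs, Quench valve degraded=not → not all inputs occur → does not occur.
Chemical batch overheats [OR]: Agitation branch inoperative=not, Cooling jacket unavailable=not → no input occurs → does not occur.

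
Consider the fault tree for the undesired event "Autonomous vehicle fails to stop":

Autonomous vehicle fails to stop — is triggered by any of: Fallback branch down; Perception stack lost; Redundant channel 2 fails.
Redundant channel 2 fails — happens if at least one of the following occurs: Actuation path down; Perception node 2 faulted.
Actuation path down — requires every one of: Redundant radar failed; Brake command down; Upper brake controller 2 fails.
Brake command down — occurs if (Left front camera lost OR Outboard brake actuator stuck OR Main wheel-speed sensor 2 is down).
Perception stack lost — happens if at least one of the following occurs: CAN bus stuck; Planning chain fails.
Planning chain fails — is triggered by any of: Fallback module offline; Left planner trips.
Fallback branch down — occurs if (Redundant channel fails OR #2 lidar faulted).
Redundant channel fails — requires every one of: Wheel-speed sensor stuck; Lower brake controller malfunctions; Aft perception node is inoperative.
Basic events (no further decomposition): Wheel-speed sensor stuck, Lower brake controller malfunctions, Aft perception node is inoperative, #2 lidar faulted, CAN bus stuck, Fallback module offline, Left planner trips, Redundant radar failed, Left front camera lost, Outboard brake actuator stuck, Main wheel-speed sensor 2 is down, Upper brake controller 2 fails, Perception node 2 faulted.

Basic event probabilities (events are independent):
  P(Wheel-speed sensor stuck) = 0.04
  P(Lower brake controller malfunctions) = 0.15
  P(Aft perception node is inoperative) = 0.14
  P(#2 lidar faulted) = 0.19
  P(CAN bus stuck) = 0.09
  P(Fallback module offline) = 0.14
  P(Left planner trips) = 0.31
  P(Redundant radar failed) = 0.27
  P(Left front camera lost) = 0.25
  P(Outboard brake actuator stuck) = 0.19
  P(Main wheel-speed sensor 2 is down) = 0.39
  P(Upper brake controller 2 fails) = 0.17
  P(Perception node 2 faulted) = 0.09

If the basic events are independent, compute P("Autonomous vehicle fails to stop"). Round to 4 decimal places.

P(Redundant channel fails) [AND] = 0.04 × 0.15 × 0.14 = 0.000840
P(Fallback branch down) [OR] = 1 − (1−0.000840) × (1−0.19) = 0.190680
P(Planning chain fails) [OR] = 1 − (1−0.14) × (1−0.31) = 0.406600
P(Perception stack lost) [OR] = 1 − (1−0.09) × (1−0.406600) = 0.460006
P(Brake command down) [OR] = 1 − (1−0.25) × (1−0.19) × (1−0.39) = 0.629425
P(Actuation path down) [AND] = 0.27 × 0.629425 × 0.17 = 0.028891
P(Redundant channel 2 fails) [OR] = 1 − (1−0.028891) × (1−0.09) = 0.116291
P(Autonomous vehicle fails to stop) [OR] = 1 − (1−0.190680) × (1−0.460006) × (1−0.116291) = 0.613794
Rounded to 4 decimal places: P(Autonomous vehicle fails to stop) ≈ 0.6138.

0.6138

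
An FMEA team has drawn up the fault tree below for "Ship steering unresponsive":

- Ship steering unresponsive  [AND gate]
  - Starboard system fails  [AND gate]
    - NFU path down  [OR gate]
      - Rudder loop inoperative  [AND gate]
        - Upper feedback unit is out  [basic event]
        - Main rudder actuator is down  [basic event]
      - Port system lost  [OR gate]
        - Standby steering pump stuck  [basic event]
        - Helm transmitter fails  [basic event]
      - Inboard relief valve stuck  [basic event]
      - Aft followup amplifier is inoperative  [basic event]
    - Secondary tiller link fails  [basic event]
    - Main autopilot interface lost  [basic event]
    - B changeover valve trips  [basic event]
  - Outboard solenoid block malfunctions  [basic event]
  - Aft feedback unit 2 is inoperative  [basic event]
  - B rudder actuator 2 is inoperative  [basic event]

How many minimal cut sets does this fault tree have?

Rudder loop inoperative [AND]: one cut set from each child combined → 1 × 1 = 1 cut set(s).
Port system lost [OR]: union of children's cut sets → 2 cut set(s).
NFU path down [OR]: union of children's cut sets → 5 cut set(s).
Starboard system fails [AND]: one cut set from each child combined → 5 × 1 × 1 × 1 = 5 cut set(s).
Ship steering unresponsive [AND]: one cut set from each child combined → 5 × 1 × 1 × 1 = 5 cut set(s).
Minimal cut sets: {Aft feedback unit 2 is inoperative, B changeover valve trips, B rudder actuator 2 is inoperative, Main autopilot interface lost, Main rudder actuator is down, Outboard solenoid block malfunctions, Secondary tiller link fails, Upper feedback unit is out}; {Aft feedback unit 2 is inoperative, B changeover valve trips, B rudder actuator 2 is inoperative, Main autopilot interface lost, Outboard solenoid block malfunctions, Secondary tiller link fails, Standby steering pump stuck}; {Aft feedback unit 2 is inoperative, B changeover valve trips, B rudder actuator 2 is inoperative, Helm transmitter fails, Main autopilot interface lost, Outboard solenoid block malfunctions, Secondary tiller link fails}; {Aft feedback unit 2 is inoperative, B changeover valve trips, B rudder actuator 2 is inoperative, Inboard relief valve stuck, Main autopilot interface lost, Outboard solenoid block malfunctions, Secondary tiller link fails}; {Aft feedback unit 2 is inoperative, Aft followup amplifier is inoperative, B changeover valve trips, B rudder actuator 2 is inoperative, Main autopilot interface lost, Outboard solenoid block malfunctions, Secondary tiller link fails}.

5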